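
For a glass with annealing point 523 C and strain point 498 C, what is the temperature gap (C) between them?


Gap = T_anneal - T_strain:
  gap = 523 - 498 = 25 C

25 C


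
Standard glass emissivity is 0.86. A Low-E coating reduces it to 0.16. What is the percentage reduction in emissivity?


Percentage reduction = (1 - coated/uncoated) * 100
  Ratio = 0.16 / 0.86 = 0.186
  Reduction = (1 - 0.186) * 100 = 81.4%

81.4%


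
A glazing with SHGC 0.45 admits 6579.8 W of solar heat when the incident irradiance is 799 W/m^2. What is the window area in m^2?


Rearrange Q = Area * SHGC * Irradiance:
  Area = Q / (SHGC * Irradiance)
  Area = 6579.8 / (0.45 * 799) = 18.3 m^2

18.3 m^2


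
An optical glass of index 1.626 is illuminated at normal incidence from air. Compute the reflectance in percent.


Fresnel reflectance at normal incidence:
  R = ((n - 1)/(n + 1))^2
  (n - 1)/(n + 1) = (1.626 - 1)/(1.626 + 1) = 0.238385
  R = 0.238385^2 = 0.0568274
  R(%) = 0.0568274 * 100 = 5.683%

5.683%


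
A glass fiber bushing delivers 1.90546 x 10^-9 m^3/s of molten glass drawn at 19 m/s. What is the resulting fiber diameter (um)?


Cross-sectional area from continuity:
  A = Q / v = 1.90546 x 10^-9 / 19 = 1.002874 x 10^-10 m^2
Diameter from circular cross-section:
  d = sqrt(4A / pi) * 10^6 (m -> um)
  d = sqrt(4 * 1.002874 x 10^-10 / pi) * 10^6 = 11.3 um

11.3 um


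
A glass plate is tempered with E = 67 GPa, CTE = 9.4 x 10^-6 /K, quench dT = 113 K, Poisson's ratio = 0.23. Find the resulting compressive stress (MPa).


Tempering stress: sigma = E * alpha * dT / (1 - nu)
  E (MPa) = 67 * 1000 = 67000
  Numerator = 67000 * (9.4 x 10^-6) * 113 = 71.1674
  Denominator = 1 - 0.23 = 0.77
  sigma = 71.1674 / 0.77 = 92.4 MPa

92.4 MPa


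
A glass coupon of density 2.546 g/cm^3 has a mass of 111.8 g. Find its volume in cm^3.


Rearrange rho = m / V:
  V = m / rho
  V = 111.8 / 2.546 = 43.912 cm^3

43.912 cm^3


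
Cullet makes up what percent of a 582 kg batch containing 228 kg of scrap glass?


Cullet ratio = (cullet mass / total batch mass) * 100
  Ratio = 228 / 582 * 100 = 39.18%

39.18%


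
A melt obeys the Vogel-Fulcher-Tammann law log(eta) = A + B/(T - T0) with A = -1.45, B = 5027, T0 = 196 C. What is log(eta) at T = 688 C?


VFT equation: log(eta) = A + B / (T - T0)
  T - T0 = 688 - 196 = 492
  B / (T - T0) = 5027 / 492 = 10.217
  log(eta) = -1.45 + 10.217 = 8.767

8.767


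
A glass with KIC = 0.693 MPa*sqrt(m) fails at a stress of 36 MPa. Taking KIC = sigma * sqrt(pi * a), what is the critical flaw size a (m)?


Rearrange KIC = sigma * sqrt(pi * a):
  sqrt(pi * a) = KIC / sigma
  sqrt(pi * a) = 0.693 / 36 = 0.01925
  a = (KIC / sigma)^2 / pi
  a = 0.01925^2 / pi = 0.000118 m

0.000118 m


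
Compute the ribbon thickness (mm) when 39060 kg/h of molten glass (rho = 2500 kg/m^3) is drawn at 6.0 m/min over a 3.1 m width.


Ribbon cross-section from mass balance:
  Volume rate = throughput / density = 39060 / 2500 = 15.624 m^3/h
  thickness = volume rate / (speed * 60 * width), i.e.
  thickness = throughput / (60 * speed * width * density) * 1000
  thickness = 39060 / (60 * 6.0 * 3.1 * 2500) * 1000 = 14.0 mm

14.0 mm


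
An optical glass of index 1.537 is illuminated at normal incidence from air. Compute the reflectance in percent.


Fresnel reflectance at normal incidence:
  R = ((n - 1)/(n + 1))^2
  (n - 1)/(n + 1) = (1.537 - 1)/(1.537 + 1) = 0.211667
  R = 0.211667^2 = 0.0448029
  R(%) = 0.0448029 * 100 = 4.48%

4.48%


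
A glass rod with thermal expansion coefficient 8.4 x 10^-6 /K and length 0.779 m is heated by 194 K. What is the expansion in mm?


Thermal expansion formula: dL = alpha * L0 * dT
  dL = (8.4 x 10^-6) * 0.779 * 194 = 0.00126946 m
Convert to mm: 0.00126946 * 1000 = 1.2695 mm

1.2695 mm


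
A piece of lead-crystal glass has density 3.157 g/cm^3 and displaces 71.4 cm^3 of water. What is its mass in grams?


Rearrange rho = m / V:
  m = rho * V
  m = 3.157 * 71.4 = 225.41 g

225.41 g


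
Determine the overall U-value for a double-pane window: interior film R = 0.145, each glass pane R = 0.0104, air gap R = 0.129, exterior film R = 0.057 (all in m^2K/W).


Total thermal resistance (series):
  R_total = R_in + R_glass + R_air + R_glass + R_out
  R_total = 0.145 + 0.0104 + 0.129 + 0.0104 + 0.057 = 0.3518 m^2K/W
U-value = 1 / R_total = 1 / 0.3518 = 2.843 W/m^2K

2.843 W/m^2K


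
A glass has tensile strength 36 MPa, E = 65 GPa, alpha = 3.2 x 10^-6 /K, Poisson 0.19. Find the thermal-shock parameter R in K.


Thermal shock resistance: R = sigma * (1 - nu) / (E * alpha)
  Numerator = 36 * (1 - 0.19) = 29.16
  Denominator = 65 * 1000 * (3.2 x 10^-6) = 0.208
  R = 29.16 / 0.208 = 140.2 K

140.2 K


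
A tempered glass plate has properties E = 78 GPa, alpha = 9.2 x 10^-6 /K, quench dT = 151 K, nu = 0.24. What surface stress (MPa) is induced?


Tempering stress: sigma = E * alpha * dT / (1 - nu)
  E (MPa) = 78 * 1000 = 78000
  Numerator = 78000 * (9.2 x 10^-6) * 151 = 108.3576
  Denominator = 1 - 0.24 = 0.76
  sigma = 108.3576 / 0.76 = 142.6 MPa

142.6 MPa


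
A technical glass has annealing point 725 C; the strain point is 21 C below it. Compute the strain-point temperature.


Strain point = annealing point - difference:
  T_strain = 725 - 21 = 704 C

704 C


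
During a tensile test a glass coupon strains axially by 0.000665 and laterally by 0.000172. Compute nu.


Poisson's ratio: nu = lateral strain / axial strain
  nu = 0.000172 / 0.000665 = 0.2586

0.2586


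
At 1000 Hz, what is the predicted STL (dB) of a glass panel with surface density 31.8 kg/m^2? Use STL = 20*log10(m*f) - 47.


Mass law: STL = 20 * log10(m * f) - 47
  m * f = 31.8 * 1000 = 31800
  log10(31800) = 4.50243
  STL = 20 * 4.50243 - 47 = 90.0486 - 47 = 43.0 dB

43.0 dB


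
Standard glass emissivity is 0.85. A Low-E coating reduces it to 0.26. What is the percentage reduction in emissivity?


Percentage reduction = (1 - coated/uncoated) * 100
  Ratio = 0.26 / 0.85 = 0.3059
  Reduction = (1 - 0.3059) * 100 = 69.4%

69.4%


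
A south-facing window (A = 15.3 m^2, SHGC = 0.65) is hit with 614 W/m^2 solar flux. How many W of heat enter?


Solar heat gain: Q = Area * SHGC * Irradiance
  Q = 15.3 * 0.65 * 614 = 6106.2 W

6106.2 W


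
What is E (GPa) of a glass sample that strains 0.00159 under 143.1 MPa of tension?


Young's modulus: E = stress / strain
  E = 143.1 MPa / 0.00159 = 90000 MPa
Convert to GPa: 90000 / 1000 = 90.0 GPa

90.0 GPa


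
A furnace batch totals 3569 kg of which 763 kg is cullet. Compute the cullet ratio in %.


Cullet ratio = (cullet mass / total batch mass) * 100
  Ratio = 763 / 3569 * 100 = 21.38%

21.38%


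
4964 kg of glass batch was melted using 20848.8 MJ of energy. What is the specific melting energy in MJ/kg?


Rearrange E = m * s for s:
  s = E / m
  s = 20848.8 / 4964 = 4.2 MJ/kg

4.2 MJ/kg


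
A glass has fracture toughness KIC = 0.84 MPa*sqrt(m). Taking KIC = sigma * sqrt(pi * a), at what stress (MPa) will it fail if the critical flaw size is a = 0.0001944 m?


Rearrange KIC = sigma * sqrt(pi * a):
  sigma = KIC / sqrt(pi * a)
  sqrt(pi * 0.0001944) = 0.024713
  sigma = 0.84 / 0.024713 = 33.99 MPa

33.99 MPa


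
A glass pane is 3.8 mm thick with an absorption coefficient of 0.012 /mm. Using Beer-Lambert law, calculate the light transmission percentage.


Beer-Lambert law: T = exp(-alpha * thickness)
  exponent = -0.012 * 3.8 = -0.0456
  T = exp(-0.0456) = 0.9554
  Percentage = 0.9554 * 100 = 95.54%

95.54%


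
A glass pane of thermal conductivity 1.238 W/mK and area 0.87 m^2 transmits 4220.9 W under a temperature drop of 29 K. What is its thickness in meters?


Fourier's law: t = k * A * dT / Q
  t = 1.238 * 0.87 * 29 / 4220.9
  t = 31.23474 / 4220.9 = 0.0074 m

0.0074 m


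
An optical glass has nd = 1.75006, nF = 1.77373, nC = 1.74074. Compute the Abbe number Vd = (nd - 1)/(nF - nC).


Abbe number formula: Vd = (nd - 1) / (nF - nC)
  nd - 1 = 1.75006 - 1 = 0.75006
  nF - nC = 1.77373 - 1.74074 = 0.03299
  Vd = 0.75006 / 0.03299 = 22.74

22.74


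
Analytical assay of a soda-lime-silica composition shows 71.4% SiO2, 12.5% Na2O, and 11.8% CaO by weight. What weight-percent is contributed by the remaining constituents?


Sum the three major oxides:
  SiO2 + Na2O + CaO = 71.4 + 12.5 + 11.8 = 95.7%
Subtract from 100%:
  Others = 100 - 95.7 = 4.3%

4.3%


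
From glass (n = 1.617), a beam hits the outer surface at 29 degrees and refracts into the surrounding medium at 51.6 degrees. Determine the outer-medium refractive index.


Apply Snell's law: n1 * sin(theta1) = n2 * sin(theta2)
  n2 = n1 * sin(theta1) / sin(theta2)
  sin(29) = 0.48481
  sin(51.6) = 0.783693
  n2 = 1.617 * 0.48481 / 0.783693 = 1.0003

1.0003


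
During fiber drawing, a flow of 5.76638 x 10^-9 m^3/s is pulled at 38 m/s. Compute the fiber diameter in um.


Cross-sectional area from continuity:
  A = Q / v = 5.76638 x 10^-9 / 38 = 1.517468 x 10^-10 m^2
Diameter from circular cross-section:
  d = sqrt(4A / pi) * 10^6 (m -> um)
  d = sqrt(4 * 1.517468 x 10^-10 / pi) * 10^6 = 13.9 um

13.9 um


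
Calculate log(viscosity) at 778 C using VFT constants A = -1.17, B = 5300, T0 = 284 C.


VFT equation: log(eta) = A + B / (T - T0)
  T - T0 = 778 - 284 = 494
  B / (T - T0) = 5300 / 494 = 10.729
  log(eta) = -1.17 + 10.729 = 9.559

9.559


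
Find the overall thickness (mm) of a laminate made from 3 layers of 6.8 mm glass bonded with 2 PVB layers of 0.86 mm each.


Total thickness = glass contribution + PVB contribution
  Glass: 3 * 6.8 = 20.4 mm
  PVB: 2 * 0.86 = 1.72 mm
  Total = 20.4 + 1.72 = 22.12 mm

22.12 mm


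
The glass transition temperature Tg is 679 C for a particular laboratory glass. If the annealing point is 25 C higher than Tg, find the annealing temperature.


The annealing temperature is Tg plus the offset:
  T_anneal = 679 + 25 = 704 C

704 C


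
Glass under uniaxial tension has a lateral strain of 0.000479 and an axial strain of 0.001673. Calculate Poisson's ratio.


Poisson's ratio: nu = lateral strain / axial strain
  nu = 0.000479 / 0.001673 = 0.2863

0.2863


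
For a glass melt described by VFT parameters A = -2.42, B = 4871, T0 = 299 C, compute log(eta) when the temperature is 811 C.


VFT equation: log(eta) = A + B / (T - T0)
  T - T0 = 811 - 299 = 512
  B / (T - T0) = 4871 / 512 = 9.514
  log(eta) = -2.42 + 9.514 = 7.094

7.094


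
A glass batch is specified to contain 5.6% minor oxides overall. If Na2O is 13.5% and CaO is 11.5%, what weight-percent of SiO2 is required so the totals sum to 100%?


Known pieces sum to 100%:
  SiO2 = 100 - (others + Na2O + CaO)
  SiO2 = 100 - (5.6 + 13.5 + 11.5) = 69.4%

69.4%


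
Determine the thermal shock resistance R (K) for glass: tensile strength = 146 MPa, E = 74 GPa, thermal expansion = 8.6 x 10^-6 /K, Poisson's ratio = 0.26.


Thermal shock resistance: R = sigma * (1 - nu) / (E * alpha)
  Numerator = 146 * (1 - 0.26) = 108.04
  Denominator = 74 * 1000 * (8.6 x 10^-6) = 0.6364
  R = 108.04 / 0.6364 = 169.8 K

169.8 K


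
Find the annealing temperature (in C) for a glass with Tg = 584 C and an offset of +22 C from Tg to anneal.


The annealing temperature is Tg plus the offset:
  T_anneal = 584 + 22 = 606 C

606 C


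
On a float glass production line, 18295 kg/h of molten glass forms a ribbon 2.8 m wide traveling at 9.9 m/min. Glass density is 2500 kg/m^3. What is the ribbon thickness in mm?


Ribbon cross-section from mass balance:
  Volume rate = throughput / density = 18295 / 2500 = 7.318 m^3/h
  thickness = volume rate / (speed * 60 * width), i.e.
  thickness = throughput / (60 * speed * width * density) * 1000
  thickness = 18295 / (60 * 9.9 * 2.8 * 2500) * 1000 = 4.4 mm

4.4 mm


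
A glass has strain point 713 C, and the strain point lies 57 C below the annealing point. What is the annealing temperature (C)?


T_anneal = T_strain + gap:
  T_anneal = 713 + 57 = 770 C

770 C


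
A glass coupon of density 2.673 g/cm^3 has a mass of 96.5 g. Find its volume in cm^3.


Rearrange rho = m / V:
  V = m / rho
  V = 96.5 / 2.673 = 36.102 cm^3

36.102 cm^3


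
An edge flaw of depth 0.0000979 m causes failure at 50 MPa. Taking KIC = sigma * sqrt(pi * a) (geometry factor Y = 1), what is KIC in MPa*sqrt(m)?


Fracture toughness: KIC = sigma * sqrt(pi * a)
  pi * a = pi * 0.0000979 = 0.000307562
  sqrt(pi * a) = 0.017537
  KIC = 50 * 0.017537 = 0.877 MPa*sqrt(m)

0.877 MPa*sqrt(m)


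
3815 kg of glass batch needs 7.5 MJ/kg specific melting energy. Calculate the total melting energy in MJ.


Total energy = mass * specific energy
  E = 3815 * 7.5 = 28612.5 MJ

28612.5 MJ


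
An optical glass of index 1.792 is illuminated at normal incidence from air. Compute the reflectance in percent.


Fresnel reflectance at normal incidence:
  R = ((n - 1)/(n + 1))^2
  (n - 1)/(n + 1) = (1.792 - 1)/(1.792 + 1) = 0.283668
  R = 0.283668^2 = 0.0804675
  R(%) = 0.0804675 * 100 = 8.047%

8.047%


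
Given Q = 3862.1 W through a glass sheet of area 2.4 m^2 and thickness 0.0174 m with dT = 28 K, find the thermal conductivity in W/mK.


Fourier's law rearranged: k = Q * t / (A * dT)
  Numerator = 3862.1 * 0.0174 = 67.20054
  Denominator = 2.4 * 28 = 67.2
  k = 67.20054 / 67.2 = 1.0 W/mK

1.0 W/mK


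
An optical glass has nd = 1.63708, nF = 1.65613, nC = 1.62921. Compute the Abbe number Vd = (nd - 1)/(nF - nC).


Abbe number formula: Vd = (nd - 1) / (nF - nC)
  nd - 1 = 1.63708 - 1 = 0.63708
  nF - nC = 1.65613 - 1.62921 = 0.02692
  Vd = 0.63708 / 0.02692 = 23.67

23.67


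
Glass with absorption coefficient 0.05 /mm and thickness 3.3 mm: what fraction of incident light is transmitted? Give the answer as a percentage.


Beer-Lambert law: T = exp(-alpha * thickness)
  exponent = -0.05 * 3.3 = -0.165
  T = exp(-0.165) = 0.8479
  Percentage = 0.8479 * 100 = 84.79%

84.79%


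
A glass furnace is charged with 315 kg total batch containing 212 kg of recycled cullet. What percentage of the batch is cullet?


Cullet ratio = (cullet mass / total batch mass) * 100
  Ratio = 212 / 315 * 100 = 67.3%

67.3%


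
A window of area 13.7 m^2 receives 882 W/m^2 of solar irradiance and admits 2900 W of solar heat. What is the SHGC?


Rearrange Q = Area * SHGC * Irradiance:
  SHGC = Q / (Area * Irradiance)
  SHGC = 2900 / (13.7 * 882) = 0.24

0.24


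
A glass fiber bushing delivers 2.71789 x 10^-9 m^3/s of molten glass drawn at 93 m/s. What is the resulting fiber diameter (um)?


Cross-sectional area from continuity:
  A = Q / v = 2.71789 x 10^-9 / 93 = 2.922462 x 10^-11 m^2
Diameter from circular cross-section:
  d = sqrt(4A / pi) * 10^6 (m -> um)
  d = sqrt(4 * 2.922462 x 10^-11 / pi) * 10^6 = 6.1 um

6.1 um


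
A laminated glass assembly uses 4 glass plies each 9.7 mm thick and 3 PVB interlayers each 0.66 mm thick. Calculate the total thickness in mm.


Total thickness = glass contribution + PVB contribution
  Glass: 4 * 9.7 = 38.8 mm
  PVB: 3 * 0.66 = 1.98 mm
  Total = 38.8 + 1.98 = 40.78 mm

40.78 mm


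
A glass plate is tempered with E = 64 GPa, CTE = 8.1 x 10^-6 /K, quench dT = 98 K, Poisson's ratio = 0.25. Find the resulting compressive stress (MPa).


Tempering stress: sigma = E * alpha * dT / (1 - nu)
  E (MPa) = 64 * 1000 = 64000
  Numerator = 64000 * (8.1 x 10^-6) * 98 = 50.8032
  Denominator = 1 - 0.25 = 0.75
  sigma = 50.8032 / 0.75 = 67.7 MPa

67.7 MPa


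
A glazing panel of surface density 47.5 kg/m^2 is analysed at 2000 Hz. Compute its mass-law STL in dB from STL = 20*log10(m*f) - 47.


Mass law: STL = 20 * log10(m * f) - 47
  m * f = 47.5 * 2000 = 95000
  log10(95000) = 4.97772
  STL = 20 * 4.97772 - 47 = 99.5544 - 47 = 52.6 dB

52.6 dB


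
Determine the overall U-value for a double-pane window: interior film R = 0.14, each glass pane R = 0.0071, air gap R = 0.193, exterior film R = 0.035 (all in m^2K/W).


Total thermal resistance (series):
  R_total = R_in + R_glass + R_air + R_glass + R_out
  R_total = 0.14 + 0.0071 + 0.193 + 0.0071 + 0.035 = 0.3822 m^2K/W
U-value = 1 / R_total = 1 / 0.3822 = 2.616 W/m^2K

2.616 W/m^2K


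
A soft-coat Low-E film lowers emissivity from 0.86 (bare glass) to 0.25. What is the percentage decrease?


Percentage reduction = (1 - coated/uncoated) * 100
  Ratio = 0.25 / 0.86 = 0.2907
  Reduction = (1 - 0.2907) * 100 = 70.9%

70.9%


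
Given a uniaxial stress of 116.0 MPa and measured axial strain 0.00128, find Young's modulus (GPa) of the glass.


Young's modulus: E = stress / strain
  E = 116.0 MPa / 0.00128 = 90625 MPa
Convert to GPa: 90625 / 1000 = 90.62 GPa

90.62 GPa


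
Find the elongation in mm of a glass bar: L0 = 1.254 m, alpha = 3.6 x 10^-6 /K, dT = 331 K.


Thermal expansion formula: dL = alpha * L0 * dT
  dL = (3.6 x 10^-6) * 1.254 * 331 = 0.00149427 m
Convert to mm: 0.00149427 * 1000 = 1.4943 mm

1.4943 mm


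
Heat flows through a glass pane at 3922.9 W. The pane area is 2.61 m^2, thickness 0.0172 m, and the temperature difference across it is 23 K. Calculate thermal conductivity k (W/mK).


Fourier's law rearranged: k = Q * t / (A * dT)
  Numerator = 3922.9 * 0.0172 = 67.47388
  Denominator = 2.61 * 23 = 60.03
  k = 67.47388 / 60.03 = 1.124 W/mK

1.124 W/mK


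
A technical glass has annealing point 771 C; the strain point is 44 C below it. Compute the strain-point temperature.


Strain point = annealing point - difference:
  T_strain = 771 - 44 = 727 C

727 C


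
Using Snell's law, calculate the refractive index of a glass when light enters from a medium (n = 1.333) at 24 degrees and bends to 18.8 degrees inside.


Apply Snell's law: n1 * sin(theta1) = n2 * sin(theta2)
  n2 = n1 * sin(theta1) / sin(theta2)
  sin(24) = 0.406737
  sin(18.8) = 0.322266
  n2 = 1.333 * 0.406737 / 0.322266 = 1.6824

1.6824


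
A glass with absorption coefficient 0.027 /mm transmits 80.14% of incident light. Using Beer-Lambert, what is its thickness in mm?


Rearrange T = exp(-alpha * thickness):
  thickness = -ln(T) / alpha
  T = 80.14/100 = 0.8014
  ln(T) = -0.2214
  -ln(T) = 0.2214
  thickness = 0.2214 / 0.027 = 8.2 mm

8.2 mm


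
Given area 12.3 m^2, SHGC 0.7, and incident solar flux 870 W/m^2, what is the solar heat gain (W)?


Solar heat gain: Q = Area * SHGC * Irradiance
  Q = 12.3 * 0.7 * 870 = 7490.7 W

7490.7 W


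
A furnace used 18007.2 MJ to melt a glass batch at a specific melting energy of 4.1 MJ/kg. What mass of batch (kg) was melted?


Rearrange E = m * s for m:
  m = E / s
  m = 18007.2 / 4.1 = 4392.0 kg

4392.0 kg


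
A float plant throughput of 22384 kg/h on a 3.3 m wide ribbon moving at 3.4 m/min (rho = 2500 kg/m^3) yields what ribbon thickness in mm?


Ribbon cross-section from mass balance:
  Volume rate = throughput / density = 22384 / 2500 = 8.9536 m^3/h
  thickness = volume rate / (speed * 60 * width), i.e.
  thickness = throughput / (60 * speed * width * density) * 1000
  thickness = 22384 / (60 * 3.4 * 3.3 * 2500) * 1000 = 13.3 mm

13.3 mm


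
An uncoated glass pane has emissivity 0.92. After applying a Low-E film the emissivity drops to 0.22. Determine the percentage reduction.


Percentage reduction = (1 - coated/uncoated) * 100
  Ratio = 0.22 / 0.92 = 0.2391
  Reduction = (1 - 0.2391) * 100 = 76.1%

76.1%


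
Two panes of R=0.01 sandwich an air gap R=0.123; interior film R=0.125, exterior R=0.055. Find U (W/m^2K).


Total thermal resistance (series):
  R_total = R_in + R_glass + R_air + R_glass + R_out
  R_total = 0.125 + 0.01 + 0.123 + 0.01 + 0.055 = 0.323 m^2K/W
U-value = 1 / R_total = 1 / 0.323 = 3.096 W/m^2K

3.096 W/m^2K


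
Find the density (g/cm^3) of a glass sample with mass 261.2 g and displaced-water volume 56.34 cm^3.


Use the definition of density:
  rho = mass / volume
  rho = 261.2 / 56.34 = 4.636 g/cm^3

4.636 g/cm^3


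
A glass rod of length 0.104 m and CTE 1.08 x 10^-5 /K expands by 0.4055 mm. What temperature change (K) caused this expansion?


Rearrange dL = alpha * L0 * dT for dT:
  dT = dL / (alpha * L0)
  dL (m) = 0.4055 / 1000 = 0.0004055
  dT = 0.0004055 / ((1.08 x 10^-5) * 0.104) = 361.0 K

361.0 K


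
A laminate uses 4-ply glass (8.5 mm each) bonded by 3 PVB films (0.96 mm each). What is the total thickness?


Total thickness = glass contribution + PVB contribution
  Glass: 4 * 8.5 = 34.0 mm
  PVB: 3 * 0.96 = 2.88 mm
  Total = 34.0 + 2.88 = 36.88 mm

36.88 mm


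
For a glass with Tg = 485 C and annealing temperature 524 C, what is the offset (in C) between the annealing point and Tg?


Offset = T_anneal - Tg:
  offset = 524 - 485 = 39 C

39 C


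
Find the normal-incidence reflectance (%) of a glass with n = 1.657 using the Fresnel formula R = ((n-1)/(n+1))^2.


Fresnel reflectance at normal incidence:
  R = ((n - 1)/(n + 1))^2
  (n - 1)/(n + 1) = (1.657 - 1)/(1.657 + 1) = 0.247271
  R = 0.247271^2 = 0.0611429
  R(%) = 0.0611429 * 100 = 6.114%

6.114%


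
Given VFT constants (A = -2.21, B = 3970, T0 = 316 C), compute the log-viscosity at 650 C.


VFT equation: log(eta) = A + B / (T - T0)
  T - T0 = 650 - 316 = 334
  B / (T - T0) = 3970 / 334 = 11.886
  log(eta) = -2.21 + 11.886 = 9.676

9.676


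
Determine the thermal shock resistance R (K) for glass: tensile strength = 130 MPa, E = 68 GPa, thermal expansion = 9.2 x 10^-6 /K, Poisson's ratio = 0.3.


Thermal shock resistance: R = sigma * (1 - nu) / (E * alpha)
  Numerator = 130 * (1 - 0.3) = 91.0
  Denominator = 68 * 1000 * (9.2 x 10^-6) = 0.6256
  R = 91.0 / 0.6256 = 145.5 K

145.5 K


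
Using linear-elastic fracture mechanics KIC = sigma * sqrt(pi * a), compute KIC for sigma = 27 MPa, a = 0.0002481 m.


Fracture toughness: KIC = sigma * sqrt(pi * a)
  pi * a = pi * 0.0002481 = 0.000779429
  sqrt(pi * a) = 0.027918
  KIC = 27 * 0.027918 = 0.754 MPa*sqrt(m)

0.754 MPa*sqrt(m)


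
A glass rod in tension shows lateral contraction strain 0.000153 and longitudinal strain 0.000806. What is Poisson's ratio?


Poisson's ratio: nu = lateral strain / axial strain
  nu = 0.000153 / 0.000806 = 0.1898

0.1898


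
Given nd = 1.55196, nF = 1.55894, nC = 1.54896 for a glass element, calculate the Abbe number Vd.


Abbe number formula: Vd = (nd - 1) / (nF - nC)
  nd - 1 = 1.55196 - 1 = 0.55196
  nF - nC = 1.55894 - 1.54896 = 0.00998
  Vd = 0.55196 / 0.00998 = 55.31

55.31


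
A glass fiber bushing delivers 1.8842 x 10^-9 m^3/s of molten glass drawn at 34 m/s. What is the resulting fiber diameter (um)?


Cross-sectional area from continuity:
  A = Q / v = 1.8842 x 10^-9 / 34 = 5.541765 x 10^-11 m^2
Diameter from circular cross-section:
  d = sqrt(4A / pi) * 10^6 (m -> um)
  d = sqrt(4 * 5.541765 x 10^-11 / pi) * 10^6 = 8.4 um

8.4 um


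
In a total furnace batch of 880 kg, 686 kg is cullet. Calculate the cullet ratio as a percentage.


Cullet ratio = (cullet mass / total batch mass) * 100
  Ratio = 686 / 880 * 100 = 77.95%

77.95%


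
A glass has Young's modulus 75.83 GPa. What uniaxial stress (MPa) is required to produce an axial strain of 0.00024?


Rearrange E = sigma / epsilon:
  sigma = E * epsilon
  E (MPa) = 75.83 * 1000 = 75830
  sigma = 75830 * 0.00024 = 18.2 MPa

18.2 MPa


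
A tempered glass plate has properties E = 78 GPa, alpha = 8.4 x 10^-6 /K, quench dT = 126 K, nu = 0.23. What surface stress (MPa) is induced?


Tempering stress: sigma = E * alpha * dT / (1 - nu)
  E (MPa) = 78 * 1000 = 78000
  Numerator = 78000 * (8.4 x 10^-6) * 126 = 82.5552
  Denominator = 1 - 0.23 = 0.77
  sigma = 82.5552 / 0.77 = 107.2 MPa

107.2 MPa


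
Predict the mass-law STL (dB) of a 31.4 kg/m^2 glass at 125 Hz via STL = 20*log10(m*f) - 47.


Mass law: STL = 20 * log10(m * f) - 47
  m * f = 31.4 * 125 = 3925
  log10(3925) = 3.59384
  STL = 20 * 3.59384 - 47 = 71.8768 - 47 = 24.9 dB

24.9 dB


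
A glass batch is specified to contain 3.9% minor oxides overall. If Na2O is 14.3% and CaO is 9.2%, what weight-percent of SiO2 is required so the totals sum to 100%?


Known pieces sum to 100%:
  SiO2 = 100 - (others + Na2O + CaO)
  SiO2 = 100 - (3.9 + 14.3 + 9.2) = 72.6%

72.6%


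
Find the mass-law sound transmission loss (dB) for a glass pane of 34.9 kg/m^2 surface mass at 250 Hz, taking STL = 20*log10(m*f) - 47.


Mass law: STL = 20 * log10(m * f) - 47
  m * f = 34.9 * 250 = 8725
  log10(8725) = 3.94077
  STL = 20 * 3.94077 - 47 = 78.8154 - 47 = 31.8 dB

31.8 dB


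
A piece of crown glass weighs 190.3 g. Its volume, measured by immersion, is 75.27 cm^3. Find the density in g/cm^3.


Use the definition of density:
  rho = mass / volume
  rho = 190.3 / 75.27 = 2.528 g/cm^3

2.528 g/cm^3


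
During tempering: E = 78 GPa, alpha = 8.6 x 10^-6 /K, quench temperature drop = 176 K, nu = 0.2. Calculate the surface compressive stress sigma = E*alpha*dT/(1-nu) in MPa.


Tempering stress: sigma = E * alpha * dT / (1 - nu)
  E (MPa) = 78 * 1000 = 78000
  Numerator = 78000 * (8.6 x 10^-6) * 176 = 118.0608
  Denominator = 1 - 0.2 = 0.8
  sigma = 118.0608 / 0.8 = 147.6 MPa

147.6 MPa


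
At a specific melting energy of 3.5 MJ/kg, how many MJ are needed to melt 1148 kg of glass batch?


Total energy = mass * specific energy
  E = 1148 * 3.5 = 4018 MJ

4018 MJ


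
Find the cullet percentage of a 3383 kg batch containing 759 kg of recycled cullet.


Cullet ratio = (cullet mass / total batch mass) * 100
  Ratio = 759 / 3383 * 100 = 22.44%

22.44%


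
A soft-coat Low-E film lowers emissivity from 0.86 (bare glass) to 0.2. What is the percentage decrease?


Percentage reduction = (1 - coated/uncoated) * 100
  Ratio = 0.2 / 0.86 = 0.2326
  Reduction = (1 - 0.2326) * 100 = 76.7%

76.7%


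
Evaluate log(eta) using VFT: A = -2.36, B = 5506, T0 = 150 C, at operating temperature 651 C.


VFT equation: log(eta) = A + B / (T - T0)
  T - T0 = 651 - 150 = 501
  B / (T - T0) = 5506 / 501 = 10.99
  log(eta) = -2.36 + 10.99 = 8.63

8.63


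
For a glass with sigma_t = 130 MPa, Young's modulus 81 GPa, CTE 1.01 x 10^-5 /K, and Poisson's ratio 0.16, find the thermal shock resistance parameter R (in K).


Thermal shock resistance: R = sigma * (1 - nu) / (E * alpha)
  Numerator = 130 * (1 - 0.16) = 109.2
  Denominator = 81 * 1000 * (1.01 x 10^-5) = 0.8181
  R = 109.2 / 0.8181 = 133.5 K

133.5 K


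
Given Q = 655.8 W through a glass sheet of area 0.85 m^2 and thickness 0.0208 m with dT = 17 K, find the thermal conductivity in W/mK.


Fourier's law rearranged: k = Q * t / (A * dT)
  Numerator = 655.8 * 0.0208 = 13.64064
  Denominator = 0.85 * 17 = 14.45
  k = 13.64064 / 14.45 = 0.944 W/mK

0.944 W/mK


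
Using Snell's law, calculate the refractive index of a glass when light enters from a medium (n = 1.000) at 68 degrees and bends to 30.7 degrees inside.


Apply Snell's law: n1 * sin(theta1) = n2 * sin(theta2)
  n2 = n1 * sin(theta1) / sin(theta2)
  sin(68) = 0.927184
  sin(30.7) = 0.510543
  n2 = 1.000 * 0.927184 / 0.510543 = 1.8161

1.8161


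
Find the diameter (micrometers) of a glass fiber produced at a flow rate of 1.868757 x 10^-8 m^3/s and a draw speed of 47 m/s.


Cross-sectional area from continuity:
  A = Q / v = 1.868757 x 10^-8 / 47 = 3.976079 x 10^-10 m^2
Diameter from circular cross-section:
  d = sqrt(4A / pi) * 10^6 (m -> um)
  d = sqrt(4 * 3.976079 x 10^-10 / pi) * 10^6 = 22.5 um

22.5 um


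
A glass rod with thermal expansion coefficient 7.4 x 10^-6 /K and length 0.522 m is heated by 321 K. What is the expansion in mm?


Thermal expansion formula: dL = alpha * L0 * dT
  dL = (7.4 x 10^-6) * 0.522 * 321 = 0.00123996 m
Convert to mm: 0.00123996 * 1000 = 1.24 mm

1.24 mm


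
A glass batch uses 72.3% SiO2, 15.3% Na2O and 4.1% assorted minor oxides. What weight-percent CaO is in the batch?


Pieces sum to 100%:
  CaO = 100 - (SiO2 + Na2O + others)
  CaO = 100 - (72.3 + 15.3 + 4.1) = 8.3%

8.3%


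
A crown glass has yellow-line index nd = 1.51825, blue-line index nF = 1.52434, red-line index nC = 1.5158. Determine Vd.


Abbe number formula: Vd = (nd - 1) / (nF - nC)
  nd - 1 = 1.51825 - 1 = 0.51825
  nF - nC = 1.52434 - 1.5158 = 0.00854
  Vd = 0.51825 / 0.00854 = 60.69

60.69


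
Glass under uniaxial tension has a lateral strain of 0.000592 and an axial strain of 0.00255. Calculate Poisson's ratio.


Poisson's ratio: nu = lateral strain / axial strain
  nu = 0.000592 / 0.00255 = 0.2322

0.2322


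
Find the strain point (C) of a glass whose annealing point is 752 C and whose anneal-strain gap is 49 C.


Strain point = annealing point - difference:
  T_strain = 752 - 49 = 703 C

703 C


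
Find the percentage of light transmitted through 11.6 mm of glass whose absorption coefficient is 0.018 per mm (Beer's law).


Beer-Lambert law: T = exp(-alpha * thickness)
  exponent = -0.018 * 11.6 = -0.2088
  T = exp(-0.2088) = 0.8116
  Percentage = 0.8116 * 100 = 81.16%

81.16%


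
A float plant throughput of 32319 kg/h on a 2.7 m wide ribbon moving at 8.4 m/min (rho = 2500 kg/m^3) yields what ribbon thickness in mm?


Ribbon cross-section from mass balance:
  Volume rate = throughput / density = 32319 / 2500 = 12.9276 m^3/h
  thickness = volume rate / (speed * 60 * width), i.e.
  thickness = throughput / (60 * speed * width * density) * 1000
  thickness = 32319 / (60 * 8.4 * 2.7 * 2500) * 1000 = 9.5 mm

9.5 mm


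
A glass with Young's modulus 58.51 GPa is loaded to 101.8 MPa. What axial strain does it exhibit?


Rearrange E = sigma / epsilon:
  epsilon = sigma / E
  E (MPa) = 58.51 * 1000 = 58510
  epsilon = 101.8 / 58510 = 0.00174

0.00174


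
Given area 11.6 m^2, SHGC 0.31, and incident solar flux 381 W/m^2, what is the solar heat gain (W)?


Solar heat gain: Q = Area * SHGC * Irradiance
  Q = 11.6 * 0.31 * 381 = 1370.1 W

1370.1 W


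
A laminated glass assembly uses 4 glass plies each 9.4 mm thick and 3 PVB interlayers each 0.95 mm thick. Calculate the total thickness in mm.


Total thickness = glass contribution + PVB contribution
  Glass: 4 * 9.4 = 37.6 mm
  PVB: 3 * 0.95 = 2.85 mm
  Total = 37.6 + 2.85 = 40.45 mm

40.45 mm


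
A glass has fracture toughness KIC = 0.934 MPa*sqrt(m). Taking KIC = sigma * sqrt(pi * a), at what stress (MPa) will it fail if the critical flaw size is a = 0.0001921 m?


Rearrange KIC = sigma * sqrt(pi * a):
  sigma = KIC / sqrt(pi * a)
  sqrt(pi * 0.0001921) = 0.024566
  sigma = 0.934 / 0.024566 = 38.02 MPa

38.02 MPa


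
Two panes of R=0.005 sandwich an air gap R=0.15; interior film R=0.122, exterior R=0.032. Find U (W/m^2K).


Total thermal resistance (series):
  R_total = R_in + R_glass + R_air + R_glass + R_out
  R_total = 0.122 + 0.005 + 0.15 + 0.005 + 0.032 = 0.314 m^2K/W
U-value = 1 / R_total = 1 / 0.314 = 3.185 W/m^2K

3.185 W/m^2K


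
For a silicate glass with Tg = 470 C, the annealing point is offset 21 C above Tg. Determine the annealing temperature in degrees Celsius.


The annealing temperature is Tg plus the offset:
  T_anneal = 470 + 21 = 491 C

491 C


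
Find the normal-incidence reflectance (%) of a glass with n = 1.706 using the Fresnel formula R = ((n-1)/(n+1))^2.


Fresnel reflectance at normal incidence:
  R = ((n - 1)/(n + 1))^2
  (n - 1)/(n + 1) = (1.706 - 1)/(1.706 + 1) = 0.260902
  R = 0.260902^2 = 0.0680699
  R(%) = 0.0680699 * 100 = 6.807%

6.807%


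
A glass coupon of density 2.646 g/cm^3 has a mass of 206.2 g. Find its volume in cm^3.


Rearrange rho = m / V:
  V = m / rho
  V = 206.2 / 2.646 = 77.929 cm^3

77.929 cm^3


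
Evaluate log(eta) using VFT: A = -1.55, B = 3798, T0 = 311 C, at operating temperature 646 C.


VFT equation: log(eta) = A + B / (T - T0)
  T - T0 = 646 - 311 = 335
  B / (T - T0) = 3798 / 335 = 11.337
  log(eta) = -1.55 + 11.337 = 9.787

9.787


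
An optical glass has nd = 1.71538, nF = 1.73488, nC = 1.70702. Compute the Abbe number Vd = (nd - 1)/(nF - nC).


Abbe number formula: Vd = (nd - 1) / (nF - nC)
  nd - 1 = 1.71538 - 1 = 0.71538
  nF - nC = 1.73488 - 1.70702 = 0.02786
  Vd = 0.71538 / 0.02786 = 25.68

25.68


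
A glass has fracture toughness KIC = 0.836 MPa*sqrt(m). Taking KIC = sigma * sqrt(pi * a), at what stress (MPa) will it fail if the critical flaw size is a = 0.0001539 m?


Rearrange KIC = sigma * sqrt(pi * a):
  sigma = KIC / sqrt(pi * a)
  sqrt(pi * 0.0001539) = 0.021988
  sigma = 0.836 / 0.021988 = 38.02 MPa

38.02 MPa


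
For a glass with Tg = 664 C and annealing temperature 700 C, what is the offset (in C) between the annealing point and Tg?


Offset = T_anneal - Tg:
  offset = 700 - 664 = 36 C

36 C


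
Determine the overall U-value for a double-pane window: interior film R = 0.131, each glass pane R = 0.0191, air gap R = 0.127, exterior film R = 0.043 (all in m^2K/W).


Total thermal resistance (series):
  R_total = R_in + R_glass + R_air + R_glass + R_out
  R_total = 0.131 + 0.0191 + 0.127 + 0.0191 + 0.043 = 0.3392 m^2K/W
U-value = 1 / R_total = 1 / 0.3392 = 2.948 W/m^2K

2.948 W/m^2K


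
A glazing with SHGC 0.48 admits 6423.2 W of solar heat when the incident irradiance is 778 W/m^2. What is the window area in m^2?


Rearrange Q = Area * SHGC * Irradiance:
  Area = Q / (SHGC * Irradiance)
  Area = 6423.2 / (0.48 * 778) = 17.2 m^2

17.2 m^2


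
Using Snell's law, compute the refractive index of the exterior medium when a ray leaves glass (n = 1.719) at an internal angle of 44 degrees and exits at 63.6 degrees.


Apply Snell's law: n1 * sin(theta1) = n2 * sin(theta2)
  n2 = n1 * sin(theta1) / sin(theta2)
  sin(44) = 0.694658
  sin(63.6) = 0.895712
  n2 = 1.719 * 0.694658 / 0.895712 = 1.3331

1.3331


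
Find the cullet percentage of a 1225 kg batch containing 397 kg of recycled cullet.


Cullet ratio = (cullet mass / total batch mass) * 100
  Ratio = 397 / 1225 * 100 = 32.41%

32.41%


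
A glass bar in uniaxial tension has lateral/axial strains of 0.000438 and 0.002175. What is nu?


Poisson's ratio: nu = lateral strain / axial strain
  nu = 0.000438 / 0.002175 = 0.2014

0.2014


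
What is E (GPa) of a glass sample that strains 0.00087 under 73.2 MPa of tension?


Young's modulus: E = stress / strain
  E = 73.2 MPa / 0.00087 = 84137.93 MPa
Convert to GPa: 84137.93 / 1000 = 84.14 GPa

84.14 GPa


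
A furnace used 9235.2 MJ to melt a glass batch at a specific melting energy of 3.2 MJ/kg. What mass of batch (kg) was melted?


Rearrange E = m * s for m:
  m = E / s
  m = 9235.2 / 3.2 = 2886.0 kg

2886.0 kg


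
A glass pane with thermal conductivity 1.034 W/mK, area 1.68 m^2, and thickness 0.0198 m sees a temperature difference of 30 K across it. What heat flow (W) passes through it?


Fourier's law: Q = k * A * dT / t
  Q = 1.034 * 1.68 * 30 / 0.0198
  Q = 52.1136 / 0.0198 = 2632 W

2632 W


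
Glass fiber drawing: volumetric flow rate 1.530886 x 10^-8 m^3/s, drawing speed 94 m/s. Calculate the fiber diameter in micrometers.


Cross-sectional area from continuity:
  A = Q / v = 1.530886 x 10^-8 / 94 = 1.628602 x 10^-10 m^2
Diameter from circular cross-section:
  d = sqrt(4A / pi) * 10^6 (m -> um)
  d = sqrt(4 * 1.628602 x 10^-10 / pi) * 10^6 = 14.4 um

14.4 um


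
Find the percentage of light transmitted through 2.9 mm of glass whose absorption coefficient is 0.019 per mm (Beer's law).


Beer-Lambert law: T = exp(-alpha * thickness)
  exponent = -0.019 * 2.9 = -0.0551
  T = exp(-0.0551) = 0.9464
  Percentage = 0.9464 * 100 = 94.64%

94.64%


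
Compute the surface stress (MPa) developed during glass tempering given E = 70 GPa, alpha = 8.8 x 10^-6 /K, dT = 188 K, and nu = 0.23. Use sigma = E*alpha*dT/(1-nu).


Tempering stress: sigma = E * alpha * dT / (1 - nu)
  E (MPa) = 70 * 1000 = 70000
  Numerator = 70000 * (8.8 x 10^-6) * 188 = 115.808
  Denominator = 1 - 0.23 = 0.77
  sigma = 115.808 / 0.77 = 150.4 MPa

150.4 MPa


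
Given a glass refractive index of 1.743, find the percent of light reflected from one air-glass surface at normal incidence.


Fresnel reflectance at normal incidence:
  R = ((n - 1)/(n + 1))^2
  (n - 1)/(n + 1) = (1.743 - 1)/(1.743 + 1) = 0.270871
  R = 0.270871^2 = 0.0733711
  R(%) = 0.0733711 * 100 = 7.337%

7.337%


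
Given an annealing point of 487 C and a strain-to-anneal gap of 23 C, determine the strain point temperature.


Strain point = annealing point - difference:
  T_strain = 487 - 23 = 464 C

464 C


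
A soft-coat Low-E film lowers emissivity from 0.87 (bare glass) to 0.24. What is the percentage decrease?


Percentage reduction = (1 - coated/uncoated) * 100
  Ratio = 0.24 / 0.87 = 0.2759
  Reduction = (1 - 0.2759) * 100 = 72.4%

72.4%


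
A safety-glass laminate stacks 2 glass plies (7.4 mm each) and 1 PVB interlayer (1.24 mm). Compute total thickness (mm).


Total thickness = glass contribution + PVB contribution
  Glass: 2 * 7.4 = 14.8 mm
  PVB: 1 * 1.24 = 1.24 mm
  Total = 14.8 + 1.24 = 16.04 mm

16.04 mm


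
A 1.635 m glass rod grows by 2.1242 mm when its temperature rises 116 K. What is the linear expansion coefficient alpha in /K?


Rearrange dL = alpha * L0 * dT for alpha:
  alpha = dL / (L0 * dT)
  alpha = (2.1242 / 1000) / (1.635 * 116) = 0.0000112 /K = 1.12 x 10^-5 /K

1.12 x 10^-5 /K


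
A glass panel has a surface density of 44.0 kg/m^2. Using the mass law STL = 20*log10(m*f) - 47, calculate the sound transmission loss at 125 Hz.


Mass law: STL = 20 * log10(m * f) - 47
  m * f = 44.0 * 125 = 5500
  log10(5500) = 3.74036
  STL = 20 * 3.74036 - 47 = 74.8072 - 47 = 27.8 dB

27.8 dB


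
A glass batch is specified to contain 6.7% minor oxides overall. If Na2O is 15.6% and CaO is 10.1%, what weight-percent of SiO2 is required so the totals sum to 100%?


Known pieces sum to 100%:
  SiO2 = 100 - (others + Na2O + CaO)
  SiO2 = 100 - (6.7 + 15.6 + 10.1) = 67.6%

67.6%


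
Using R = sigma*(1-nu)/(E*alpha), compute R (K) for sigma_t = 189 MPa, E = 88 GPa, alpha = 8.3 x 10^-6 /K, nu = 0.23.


Thermal shock resistance: R = sigma * (1 - nu) / (E * alpha)
  Numerator = 189 * (1 - 0.23) = 145.53
  Denominator = 88 * 1000 * (8.3 x 10^-6) = 0.7304
  R = 145.53 / 0.7304 = 199.2 K

199.2 K


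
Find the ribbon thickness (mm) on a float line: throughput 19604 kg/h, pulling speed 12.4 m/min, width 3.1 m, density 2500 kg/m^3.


Ribbon cross-section from mass balance:
  Volume rate = throughput / density = 19604 / 2500 = 7.8416 m^3/h
  thickness = volume rate / (speed * 60 * width), i.e.
  thickness = throughput / (60 * speed * width * density) * 1000
  thickness = 19604 / (60 * 12.4 * 3.1 * 2500) * 1000 = 3.4 mm

3.4 mm


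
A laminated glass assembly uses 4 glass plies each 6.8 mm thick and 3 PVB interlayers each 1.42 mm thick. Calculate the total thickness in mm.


Total thickness = glass contribution + PVB contribution
  Glass: 4 * 6.8 = 27.2 mm
  PVB: 3 * 1.42 = 4.26 mm
  Total = 27.2 + 4.26 = 31.46 mm

31.46 mm


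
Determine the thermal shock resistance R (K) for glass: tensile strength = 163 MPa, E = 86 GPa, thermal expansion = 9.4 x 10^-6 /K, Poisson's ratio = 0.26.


Thermal shock resistance: R = sigma * (1 - nu) / (E * alpha)
  Numerator = 163 * (1 - 0.26) = 120.62
  Denominator = 86 * 1000 * (9.4 x 10^-6) = 0.8084
  R = 120.62 / 0.8084 = 149.2 K

149.2 K


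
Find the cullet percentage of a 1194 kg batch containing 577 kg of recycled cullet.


Cullet ratio = (cullet mass / total batch mass) * 100
  Ratio = 577 / 1194 * 100 = 48.32%

48.32%


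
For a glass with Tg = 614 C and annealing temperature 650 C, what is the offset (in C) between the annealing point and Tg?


Offset = T_anneal - Tg:
  offset = 650 - 614 = 36 C

36 C


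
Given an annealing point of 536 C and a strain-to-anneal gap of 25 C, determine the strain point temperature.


Strain point = annealing point - difference:
  T_strain = 536 - 25 = 511 C

511 C


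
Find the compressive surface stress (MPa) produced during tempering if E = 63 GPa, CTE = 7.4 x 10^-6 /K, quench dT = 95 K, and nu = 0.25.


Tempering stress: sigma = E * alpha * dT / (1 - nu)
  E (MPa) = 63 * 1000 = 63000
  Numerator = 63000 * (7.4 x 10^-6) * 95 = 44.289
  Denominator = 1 - 0.25 = 0.75
  sigma = 44.289 / 0.75 = 59.1 MPa

59.1 MPa
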